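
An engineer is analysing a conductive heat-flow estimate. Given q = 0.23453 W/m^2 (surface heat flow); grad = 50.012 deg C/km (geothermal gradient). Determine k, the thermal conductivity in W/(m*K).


k = q * 1000 / grad
k = 0.23453 * 1000 / 50.012
k = 4.6895 W/(m*K)


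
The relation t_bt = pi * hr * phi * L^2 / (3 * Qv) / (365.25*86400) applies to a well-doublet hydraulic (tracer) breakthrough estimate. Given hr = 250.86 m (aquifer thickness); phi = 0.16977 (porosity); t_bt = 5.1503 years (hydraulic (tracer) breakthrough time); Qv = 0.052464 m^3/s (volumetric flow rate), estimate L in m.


L = sqrt(t_bt*365.25*86400*3*Qv / (pi*hr*phi))
L = sqrt(5.1503*365.25*86400*3*0.052464 / (pi*250.86*0.16977))
L = 437.26 m


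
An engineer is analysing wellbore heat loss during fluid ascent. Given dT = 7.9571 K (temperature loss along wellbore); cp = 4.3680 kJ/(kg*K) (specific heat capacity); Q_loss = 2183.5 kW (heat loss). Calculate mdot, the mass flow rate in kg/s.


mdot = Q_loss / (cp * dT)
mdot = 2183.5 / (4.3680 * 7.9571)
mdot = 62.823 kg/s


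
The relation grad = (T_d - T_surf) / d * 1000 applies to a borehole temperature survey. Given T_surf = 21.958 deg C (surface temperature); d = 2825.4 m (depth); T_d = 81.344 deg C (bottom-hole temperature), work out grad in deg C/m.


grad = (T_d - T_surf) / d * 1000
grad = (81.344 - 21.958) / 2825.4 * 1000
grad = 21.01862 deg C/km
Convert: 21.01862 deg C/km * 0.001 = 0.021019 deg C/m
grad = 0.021019 deg C/m


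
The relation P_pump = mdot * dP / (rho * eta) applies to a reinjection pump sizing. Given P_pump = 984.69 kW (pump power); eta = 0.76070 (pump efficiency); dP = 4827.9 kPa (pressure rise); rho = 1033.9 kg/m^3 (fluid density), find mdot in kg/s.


mdot = P_pump * rho * eta / dP
mdot = 984.69 * 1033.9 * 0.76070 / 4827.9
mdot = 160.41 kg/s


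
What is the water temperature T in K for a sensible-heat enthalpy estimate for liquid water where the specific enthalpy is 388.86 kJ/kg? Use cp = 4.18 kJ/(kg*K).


T = h / cp
T = 388.86 / 4.18
T = 93.02871 deg C
Convert to K: 93.02871 + 273.15 = 366.18 K
T = 366.18 K


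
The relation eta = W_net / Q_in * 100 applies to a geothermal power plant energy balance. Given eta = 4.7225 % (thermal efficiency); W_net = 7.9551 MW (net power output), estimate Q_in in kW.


Q_in = W_net / (eta / 100)
Q_in = 7.9551 / (4.7225 / 100)
Q_in = 168.4510 MW
Convert: 168.4510 MW * 1000.0 = 1.6845e+05 kW
Q_in = 1.6845e+05 kW


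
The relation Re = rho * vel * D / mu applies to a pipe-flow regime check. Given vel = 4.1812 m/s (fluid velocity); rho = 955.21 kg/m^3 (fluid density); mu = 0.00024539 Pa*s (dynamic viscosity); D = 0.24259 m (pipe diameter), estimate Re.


Re = rho * vel * D / mu
Re = 955.21 * 4.1812 * 0.24259 / 0.00024539
Re = 3.9484e+06


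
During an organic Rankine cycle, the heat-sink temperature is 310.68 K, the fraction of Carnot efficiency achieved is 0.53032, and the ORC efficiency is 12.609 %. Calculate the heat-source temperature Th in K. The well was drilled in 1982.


Th = Tc / (1 - (eta_orc/100)/f)
Th = 310.68 / (1 - (12.609/100)/0.53032)
Th = 407.59 K


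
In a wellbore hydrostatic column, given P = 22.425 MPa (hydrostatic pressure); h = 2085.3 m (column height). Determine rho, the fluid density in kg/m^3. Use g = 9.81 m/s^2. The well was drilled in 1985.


rho = P * 1e6 / (g * h)
rho = 22.425 * 1e6 / (9.81 * 2085.3)
rho = 1096.2 kg/m^3


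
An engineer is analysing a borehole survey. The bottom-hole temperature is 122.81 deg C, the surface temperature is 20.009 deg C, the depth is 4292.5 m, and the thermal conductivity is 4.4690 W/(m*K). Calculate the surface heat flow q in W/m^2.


Step 1: grad = (T_d - T_surf)/d * 1000 = (122.81 - 20.009)/4292.5 * 1000 = 23.94898 deg C/km
Step 2: q = k * grad / 1000 = 4.469 * 23.94898 / 1000 = 0.10703 W/m^2
q = 0.10703 W/m^2


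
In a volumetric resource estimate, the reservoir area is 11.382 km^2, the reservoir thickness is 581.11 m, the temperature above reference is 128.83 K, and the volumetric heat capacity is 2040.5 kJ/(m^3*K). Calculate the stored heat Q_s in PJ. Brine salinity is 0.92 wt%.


Step 1: Vr = A*1e6*hr = 11.382*1e6*581.11 = 6.614194e+09 m^3
Step 2: Q_s = Vr*rhoc*dT/1e12 = 6.614194e+09*2040.5*128.83/1e12 = 1738.7 PJ
Q_s = 1738.7 PJ


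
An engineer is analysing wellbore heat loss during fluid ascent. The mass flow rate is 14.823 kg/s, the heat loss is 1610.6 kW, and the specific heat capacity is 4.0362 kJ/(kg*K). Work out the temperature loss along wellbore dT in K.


dT = Q_loss / (mdot * cp)
dT = 1610.6 / (14.823 * 4.0362)
dT = 26.920 K


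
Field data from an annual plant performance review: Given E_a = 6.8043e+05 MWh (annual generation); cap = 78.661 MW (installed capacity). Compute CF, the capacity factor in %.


CF = E_a / (cap * 8760) * 100
CF = 6.8043e+05 / (78.661 * 8760) * 100
CF = 98.746 %


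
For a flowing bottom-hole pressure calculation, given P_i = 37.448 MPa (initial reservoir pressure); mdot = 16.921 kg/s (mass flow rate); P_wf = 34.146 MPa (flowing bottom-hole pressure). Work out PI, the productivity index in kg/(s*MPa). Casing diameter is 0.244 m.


PI = mdot / (P_i - P_wf)
PI = 16.921 / (37.448 - 34.146)
PI = 5.1245 kg/(s*MPa)


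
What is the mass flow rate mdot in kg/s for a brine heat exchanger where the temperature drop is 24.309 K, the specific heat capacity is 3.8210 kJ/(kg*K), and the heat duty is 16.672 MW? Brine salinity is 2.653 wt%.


mdot = Q * 1000 / (cp * dT)
mdot = 16.672 * 1000 / (3.8210 * 24.309)
mdot = 179.49 kg/s


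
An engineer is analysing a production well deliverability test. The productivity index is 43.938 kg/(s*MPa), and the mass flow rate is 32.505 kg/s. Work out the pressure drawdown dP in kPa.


dP = mdot * 1000 / PI
dP = 32.505 * 1000 / 43.938
dP = 739.79 kPa


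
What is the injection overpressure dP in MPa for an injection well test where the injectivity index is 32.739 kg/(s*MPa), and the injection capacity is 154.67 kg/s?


dP = mdot * 1000 / II
dP = 154.67 * 1000 / 32.739
dP = 4724.335 kPa
Convert: 4724.335 kPa * 0.001 = 4.7243 MPa
dP = 4.7243 MPa


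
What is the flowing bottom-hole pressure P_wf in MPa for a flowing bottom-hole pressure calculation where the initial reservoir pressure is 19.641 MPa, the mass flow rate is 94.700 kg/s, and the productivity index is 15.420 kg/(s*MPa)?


P_wf = P_i - mdot / PI
P_wf = 19.641 - 94.700 / 15.420
P_wf = 13.500 MPa


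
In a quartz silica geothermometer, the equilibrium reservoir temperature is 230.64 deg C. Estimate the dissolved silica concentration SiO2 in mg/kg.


SiO2 = 10^(5.19 - 1309/(T_eq + 273.15))
SiO2 = 10^(5.19 - 1309/(230.64 + 273.15))
SiO2 = 390.57 mg/kg


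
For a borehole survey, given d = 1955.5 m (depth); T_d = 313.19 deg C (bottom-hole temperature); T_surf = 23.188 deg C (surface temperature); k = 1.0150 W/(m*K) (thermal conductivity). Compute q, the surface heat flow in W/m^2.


Step 1: grad = (T_d - T_surf)/d * 1000 = (313.19 - 23.188)/1955.5 * 1000 = 148.3007 deg C/km
Step 2: q = k * grad / 1000 = 1.015 * 148.3007 / 1000 = 0.15053 W/m^2
q = 0.15053 W/m^2


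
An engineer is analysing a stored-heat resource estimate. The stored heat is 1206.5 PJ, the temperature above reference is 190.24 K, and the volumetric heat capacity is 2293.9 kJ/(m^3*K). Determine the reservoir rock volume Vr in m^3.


Vr = Q_s * 1e12 / (rhoc * dT)
Vr = 1206.5 * 1e12 / (2293.9 * 190.24)
Vr = 2.7647e+09 m^3


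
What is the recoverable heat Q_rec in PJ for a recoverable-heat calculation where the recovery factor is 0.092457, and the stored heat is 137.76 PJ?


Q_rec = Q_s * RF
Q_rec = 137.76 * 0.092457
Q_rec = 12.737 PJ


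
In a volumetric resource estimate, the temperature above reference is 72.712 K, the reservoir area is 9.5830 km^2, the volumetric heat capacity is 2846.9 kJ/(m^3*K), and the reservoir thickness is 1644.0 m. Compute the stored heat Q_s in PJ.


Step 1: Vr = A*1e6*hr = 9.583*1e6*1644.0 = 1.575445e+10 m^3
Step 2: Q_s = Vr*rhoc*dT/1e12 = 1.575445e+10*2846.9*72.712/1e12 = 3261.2 PJ
Q_s = 3261.2 PJ


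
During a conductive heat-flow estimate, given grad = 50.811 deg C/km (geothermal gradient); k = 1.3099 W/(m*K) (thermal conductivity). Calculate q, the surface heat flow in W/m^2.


q = k * grad / 1000
q = 1.3099 * 50.811 / 1000
q = 0.066557 W/m^2


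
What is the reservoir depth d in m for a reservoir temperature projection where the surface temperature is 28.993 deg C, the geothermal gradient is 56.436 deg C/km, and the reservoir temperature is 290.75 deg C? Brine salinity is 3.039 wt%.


d = (T_res - T_surf) / grad * 1000
d = (290.75 - 28.993) / 56.436 * 1000
d = 4638.1 m


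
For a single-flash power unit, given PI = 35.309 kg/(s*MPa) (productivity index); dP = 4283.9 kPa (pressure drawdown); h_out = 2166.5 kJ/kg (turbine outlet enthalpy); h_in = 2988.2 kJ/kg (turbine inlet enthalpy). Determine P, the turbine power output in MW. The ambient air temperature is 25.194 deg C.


Step 1: mdot = PI * dP / 1000 = 35.309 * 4283.9 / 1000 = 151.2602 kg/s
Step 2: P = mdot*(h_in - h_out)/1000 = 151.2602*(2988.2 - 2166.5)/1000 = 124.29 MW
P = 124.29 MW


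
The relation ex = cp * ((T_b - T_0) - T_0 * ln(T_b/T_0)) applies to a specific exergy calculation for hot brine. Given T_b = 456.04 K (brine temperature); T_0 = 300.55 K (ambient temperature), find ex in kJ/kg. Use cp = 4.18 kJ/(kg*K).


ex = cp * ((T_b - T_0) - T_0 * ln(T_b/T_0))
ex = 4.18 * ((456.04 - 300.55) - 300.55 * ln(456.04/300.55))
ex = 126.11 kJ/kg


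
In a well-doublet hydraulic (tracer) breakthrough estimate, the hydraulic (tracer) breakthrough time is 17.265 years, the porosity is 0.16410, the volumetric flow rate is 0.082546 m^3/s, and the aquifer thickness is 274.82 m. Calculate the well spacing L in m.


L = sqrt(t_bt*365.25*86400*3*Qv / (pi*hr*phi))
L = sqrt(17.265*365.25*86400*3*0.082546 / (pi*274.82*0.16410))
L = 975.87 m


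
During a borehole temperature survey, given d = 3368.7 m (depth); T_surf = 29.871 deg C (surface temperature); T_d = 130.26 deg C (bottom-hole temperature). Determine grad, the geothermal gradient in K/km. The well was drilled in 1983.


grad = (T_d - T_surf) / d * 1000
grad = (130.26 - 29.871) / 3368.7 * 1000
grad = 29.80052 deg C/km
Convert: 29.80052 deg C/km * 1.0 = 29.801 K/km
grad = 29.801 K/km


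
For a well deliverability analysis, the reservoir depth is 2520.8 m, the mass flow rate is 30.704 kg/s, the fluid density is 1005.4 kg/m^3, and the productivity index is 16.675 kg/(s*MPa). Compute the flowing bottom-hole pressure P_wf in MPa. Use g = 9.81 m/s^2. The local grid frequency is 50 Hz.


Step 1: P_i = rho*g*h/1e6 = 1005.4*9.81*2520.8/1e6 = 24.86258 MPa
Step 2: P_wf = P_i - mdot/PI = 24.86258 - 30.704/16.675 = 23.021 MPa
P_wf = 23.021 MPa


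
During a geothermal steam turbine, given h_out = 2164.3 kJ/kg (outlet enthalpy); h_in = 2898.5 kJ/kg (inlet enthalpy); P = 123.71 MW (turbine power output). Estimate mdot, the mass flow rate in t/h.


mdot = P * 1000 / (h_in - h_out)
mdot = 123.71 * 1000 / (2898.5 - 2164.3)
mdot = 168.4963 kg/s
Convert: 168.4963 kg/s * 3.6 = 606.59 t/h
mdot = 606.59 t/h


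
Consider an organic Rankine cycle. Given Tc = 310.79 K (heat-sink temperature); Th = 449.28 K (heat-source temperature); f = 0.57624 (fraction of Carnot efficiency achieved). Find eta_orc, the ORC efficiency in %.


eta_orc = (1 - Tc/Th) * f * 100
eta_orc = (1 - 310.79/449.28) * 0.57624 * 100
eta_orc = 17.763 %


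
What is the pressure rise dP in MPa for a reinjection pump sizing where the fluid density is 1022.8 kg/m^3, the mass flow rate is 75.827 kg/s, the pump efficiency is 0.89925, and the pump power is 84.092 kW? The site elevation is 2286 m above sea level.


dP = P_pump * rho * eta / mdot
dP = 84.092 * 1022.8 * 0.89925 / 75.827
dP = 1020.004 kPa
Convert: 1020.004 kPa * 0.001 = 1.0200 MPa
dP = 1.0200 MPa


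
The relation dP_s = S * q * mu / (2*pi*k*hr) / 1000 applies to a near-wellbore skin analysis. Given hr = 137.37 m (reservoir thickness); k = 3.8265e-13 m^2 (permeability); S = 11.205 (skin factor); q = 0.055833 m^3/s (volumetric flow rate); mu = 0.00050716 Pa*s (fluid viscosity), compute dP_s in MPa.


dP_s = S * q * mu / (2*pi*k*hr) / 1000
dP_s = 11.205 * 0.055833 * 0.00050716 / (2*pi*3.8265e-13*137.37) / 1000
dP_s = 960.6702 kPa
Convert: 960.6702 kPa * 0.001 = 0.96067 MPa
dP_s = 0.96067 MPa


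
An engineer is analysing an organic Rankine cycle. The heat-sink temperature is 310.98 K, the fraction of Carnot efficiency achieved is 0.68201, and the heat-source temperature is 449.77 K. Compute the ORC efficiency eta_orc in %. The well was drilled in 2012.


eta_orc = (1 - Tc/Th) * f * 100
eta_orc = (1 - 310.98/449.77) * 0.68201 * 100
eta_orc = 21.045 %


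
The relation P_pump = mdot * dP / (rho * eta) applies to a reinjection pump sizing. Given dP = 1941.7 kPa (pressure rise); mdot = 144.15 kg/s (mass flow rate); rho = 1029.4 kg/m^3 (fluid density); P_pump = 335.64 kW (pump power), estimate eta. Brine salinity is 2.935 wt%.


eta = mdot * dP / (rho * P_pump)
eta = 144.15 * 1941.7 / (1029.4 * 335.64)
eta = 0.81010


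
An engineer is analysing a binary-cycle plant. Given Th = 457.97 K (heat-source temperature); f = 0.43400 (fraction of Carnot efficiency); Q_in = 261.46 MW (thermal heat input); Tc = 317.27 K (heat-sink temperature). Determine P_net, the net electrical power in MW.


Step 1: eta = (1 - Tc/Th)*f = (1 - 317.27/457.97)*0.434 = 0.1333358
Step 2: P_net = eta * Q_in = 0.1333358 * 261.46 = 34.862 MW
P_net = 34.862 MW


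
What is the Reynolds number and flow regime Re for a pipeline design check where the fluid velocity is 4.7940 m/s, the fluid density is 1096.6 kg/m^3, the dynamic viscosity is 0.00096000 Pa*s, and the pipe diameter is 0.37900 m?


Step 1: Re = rho*vel*D/mu = 1096.6*4.794*0.379/0.00096 = 2.0755e+06
Step 2: Re = 2.0755e+06 > 4000, so flow is turbulent.
Re = 2.0755e+06 (turbulent)


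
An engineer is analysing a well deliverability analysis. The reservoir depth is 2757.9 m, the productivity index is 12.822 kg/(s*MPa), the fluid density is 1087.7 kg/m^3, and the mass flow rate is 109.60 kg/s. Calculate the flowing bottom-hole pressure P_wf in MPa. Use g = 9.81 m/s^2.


Step 1: P_i = rho*g*h/1e6 = 1087.7*9.81*2757.9/1e6 = 29.42772 MPa
Step 2: P_wf = P_i - mdot/PI = 29.42772 - 109.6/12.822 = 20.880 MPa
P_wf = 20.880 MPa


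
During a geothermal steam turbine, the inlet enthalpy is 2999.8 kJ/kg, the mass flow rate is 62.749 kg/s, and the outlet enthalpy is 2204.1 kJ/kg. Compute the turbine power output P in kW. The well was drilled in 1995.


P = mdot * (h_in - h_out) / 1000
P = 62.749 * (2999.8 - 2204.1) / 1000
P = 49.92938 MW
Convert: 49.92938 MW * 1000.0 = 49929 kW
P = 49929 kW


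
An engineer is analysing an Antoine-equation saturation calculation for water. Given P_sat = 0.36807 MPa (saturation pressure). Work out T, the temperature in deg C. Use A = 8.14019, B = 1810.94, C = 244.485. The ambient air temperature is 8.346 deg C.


T = B / (A - log10(P_sat * 760 / 0.101325)) - C
T = 1810.94 / (8.14019 - log10(0.36807 * 760 / 0.101325)) - 244.485
T = 140.89 deg C


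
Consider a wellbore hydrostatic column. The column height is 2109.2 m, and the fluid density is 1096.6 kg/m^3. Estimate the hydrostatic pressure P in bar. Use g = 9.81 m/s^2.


P = rho * g * h / 1e6
P = 1096.6 * 9.81 * 2109.2 / 1e6
P = 22.69003 MPa
Convert: 22.69003 MPa * 10.0 = 226.90 bar
P = 226.90 bar


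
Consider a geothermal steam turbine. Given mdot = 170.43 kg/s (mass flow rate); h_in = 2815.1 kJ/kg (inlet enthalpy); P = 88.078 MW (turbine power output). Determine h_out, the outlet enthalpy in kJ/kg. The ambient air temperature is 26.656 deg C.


h_out = h_in - P * 1000 / mdot
h_out = 2815.1 - 88.078 * 1000 / 170.43
h_out = 2298.3 kJ/kg


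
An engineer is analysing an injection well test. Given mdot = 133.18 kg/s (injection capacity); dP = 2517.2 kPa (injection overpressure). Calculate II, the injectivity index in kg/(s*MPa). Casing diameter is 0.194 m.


II = mdot * 1000 / dP
II = 133.18 * 1000 / 2517.2
II = 52.908 kg/(s*MPa)


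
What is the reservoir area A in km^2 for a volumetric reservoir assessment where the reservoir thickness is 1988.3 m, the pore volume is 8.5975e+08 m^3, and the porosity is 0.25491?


A = Vp / (1e6 * hr * phi)
A = 8.5975e+08 / (1e6 * 1988.3 * 0.25491)
A = 1.6963 km^2


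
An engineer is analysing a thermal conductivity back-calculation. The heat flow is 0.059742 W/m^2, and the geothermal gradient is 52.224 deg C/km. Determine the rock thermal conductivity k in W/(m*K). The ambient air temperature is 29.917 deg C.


k = q / (grad / 1000)
k = 0.059742 / (52.224 / 1000)
k = 1.1440 W/(m*K)


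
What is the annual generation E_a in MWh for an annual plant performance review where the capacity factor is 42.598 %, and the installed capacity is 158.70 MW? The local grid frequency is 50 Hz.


E_a = CF / 100 * cap * 8760
E_a = 42.598 / 100 * 158.70 * 8760
E_a = 5.9220e+05 MWh


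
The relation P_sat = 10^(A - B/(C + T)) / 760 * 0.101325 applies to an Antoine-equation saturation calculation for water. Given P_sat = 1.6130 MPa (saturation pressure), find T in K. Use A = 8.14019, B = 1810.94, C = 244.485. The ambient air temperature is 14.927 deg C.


T = B / (A - log10(P_sat * 760 / 0.101325)) - C
T = 1810.94 / (8.14019 - log10(1.6130 * 760 / 0.101325)) - 244.485
T = 201.8387 deg C
Convert to K: 201.8387 + 273.15 = 474.99 K
T = 474.99 K


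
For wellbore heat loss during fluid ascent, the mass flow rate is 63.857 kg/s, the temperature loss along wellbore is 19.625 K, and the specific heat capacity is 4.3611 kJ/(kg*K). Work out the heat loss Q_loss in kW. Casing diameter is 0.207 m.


Q_loss = mdot * cp * dT
Q_loss = 63.857 * 4.3611 * 19.625
Q_loss = 5465.3 kW


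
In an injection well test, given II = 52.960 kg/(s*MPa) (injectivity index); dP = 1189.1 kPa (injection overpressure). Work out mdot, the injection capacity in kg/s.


mdot = II * dP / 1000
mdot = 52.960 * 1189.1 / 1000
mdot = 62.975 kg/s


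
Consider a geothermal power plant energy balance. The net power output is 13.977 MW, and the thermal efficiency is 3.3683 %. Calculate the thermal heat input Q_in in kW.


Q_in = W_net / (eta / 100)
Q_in = 13.977 / (3.3683 / 100)
Q_in = 414.9571 MW
Convert: 414.9571 MW * 1000.0 = 4.1496e+05 kW
Q_in = 4.1496e+05 kW


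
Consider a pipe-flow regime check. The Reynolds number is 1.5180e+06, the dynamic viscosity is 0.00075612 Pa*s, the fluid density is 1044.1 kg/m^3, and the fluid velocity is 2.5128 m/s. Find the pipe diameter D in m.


D = Re * mu / (rho * vel)
D = 1.5180e+06 * 0.00075612 / (1044.1 * 2.5128)
D = 0.43748 m


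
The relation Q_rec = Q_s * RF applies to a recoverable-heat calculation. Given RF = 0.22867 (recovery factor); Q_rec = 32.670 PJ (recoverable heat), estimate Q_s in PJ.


Q_s = Q_rec / RF
Q_s = 32.670 / 0.22867
Q_s = 142.87 PJ


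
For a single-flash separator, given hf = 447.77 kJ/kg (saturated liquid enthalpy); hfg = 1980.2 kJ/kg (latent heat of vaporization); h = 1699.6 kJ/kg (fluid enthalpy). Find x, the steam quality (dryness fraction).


x = (h - hf) / hfg
x = (1699.6 - 447.77) / 1980.2
x = 0.63217


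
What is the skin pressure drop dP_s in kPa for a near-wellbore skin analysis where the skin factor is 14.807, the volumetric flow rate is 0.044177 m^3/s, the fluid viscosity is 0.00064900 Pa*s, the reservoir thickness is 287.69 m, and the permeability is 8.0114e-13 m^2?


dP_s = S * q * mu / (2*pi*k*hr) / 1000
dP_s = 14.807 * 0.044177 * 0.00064900 / (2*pi*8.0114e-13*287.69) / 1000
dP_s = 293.15 kPa


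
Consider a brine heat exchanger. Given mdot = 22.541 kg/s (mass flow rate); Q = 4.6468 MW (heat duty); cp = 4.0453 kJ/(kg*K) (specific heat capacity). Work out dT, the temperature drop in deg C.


dT = Q * 1000 / (mdot * cp)
dT = 4.6468 * 1000 / (22.541 * 4.0453)
dT = 50.96008 K
Convert (temperature difference, 1 K = 1 deg C): 50.96008 K = 50.96008 deg C
dT = 50.960 deg C


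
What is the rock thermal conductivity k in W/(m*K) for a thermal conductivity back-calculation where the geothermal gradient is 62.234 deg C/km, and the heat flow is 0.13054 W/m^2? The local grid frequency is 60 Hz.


k = q / (grad / 1000)
k = 0.13054 / (62.234 / 1000)
k = 2.0976 W/(m*K)


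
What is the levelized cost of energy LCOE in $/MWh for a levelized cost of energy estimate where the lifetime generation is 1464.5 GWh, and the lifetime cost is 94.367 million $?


LCOE = C_tot / E_tot * 100
LCOE = 94.367 / 1464.5 * 100
LCOE = 6.443633 cents/kWh
Convert: 6.443633 cents/kWh * 10.0 = 64.436 $/MWh
LCOE = 64.436 $/MWh


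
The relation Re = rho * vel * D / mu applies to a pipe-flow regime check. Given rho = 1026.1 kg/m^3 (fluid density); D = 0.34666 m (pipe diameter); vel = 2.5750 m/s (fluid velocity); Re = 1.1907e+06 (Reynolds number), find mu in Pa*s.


mu = rho * vel * D / Re
mu = 1026.1 * 2.5750 * 0.34666 / 1.1907e+06
mu = 0.00076925 Pa*s


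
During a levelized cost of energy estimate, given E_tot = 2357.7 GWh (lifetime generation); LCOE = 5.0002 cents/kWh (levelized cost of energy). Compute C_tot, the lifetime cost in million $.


C_tot = LCOE / 100 * E_tot
C_tot = 5.0002 / 100 * 2357.7
C_tot = 117.89 million $


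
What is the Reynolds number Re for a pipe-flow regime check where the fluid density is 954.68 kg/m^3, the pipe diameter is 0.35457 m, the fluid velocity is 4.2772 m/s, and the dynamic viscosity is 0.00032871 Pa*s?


Re = rho * vel * D / mu
Re = 954.68 * 4.2772 * 0.35457 / 0.00032871
Re = 4.4046e+06


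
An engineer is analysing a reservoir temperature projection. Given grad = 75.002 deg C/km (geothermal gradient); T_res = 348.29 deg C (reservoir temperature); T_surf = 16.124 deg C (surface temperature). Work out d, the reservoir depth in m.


d = (T_res - T_surf) / grad * 1000
d = (348.29 - 16.124) / 75.002 * 1000
d = 4428.8 m


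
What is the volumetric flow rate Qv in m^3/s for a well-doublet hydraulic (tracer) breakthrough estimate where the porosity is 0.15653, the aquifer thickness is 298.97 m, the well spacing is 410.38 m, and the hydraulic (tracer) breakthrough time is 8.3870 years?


Qv = pi*hr*phi*L^2 / (3*t_bt*365.25*86400)
Qv = pi*298.97*0.15653*410.38^2 / (3*8.3870*365.25*86400)
Qv = 0.031183 m^3/s


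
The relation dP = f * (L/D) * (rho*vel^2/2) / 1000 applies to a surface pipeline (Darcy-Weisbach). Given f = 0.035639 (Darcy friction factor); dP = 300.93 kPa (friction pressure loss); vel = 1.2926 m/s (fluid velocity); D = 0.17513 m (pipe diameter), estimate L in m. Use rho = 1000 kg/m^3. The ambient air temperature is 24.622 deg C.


L = dP*1000*D / (f*rho*vel^2/2)
L = 300.93*1000*0.17513 / (0.035639*1000*1.2926^2/2)
L = 1770.1 m


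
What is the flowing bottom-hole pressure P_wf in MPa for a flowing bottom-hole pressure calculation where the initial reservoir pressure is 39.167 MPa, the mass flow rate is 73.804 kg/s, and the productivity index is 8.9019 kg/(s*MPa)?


P_wf = P_i - mdot / PI
P_wf = 39.167 - 73.804 / 8.9019
P_wf = 30.876 MPa


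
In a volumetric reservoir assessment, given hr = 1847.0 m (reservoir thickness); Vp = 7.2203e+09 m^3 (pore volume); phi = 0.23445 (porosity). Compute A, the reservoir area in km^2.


A = Vp / (1e6 * hr * phi)
A = 7.2203e+09 / (1e6 * 1847.0 * 0.23445)
A = 16.674 km^2


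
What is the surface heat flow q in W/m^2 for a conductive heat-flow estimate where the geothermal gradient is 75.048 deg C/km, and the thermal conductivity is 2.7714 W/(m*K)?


q = k * grad / 1000
q = 2.7714 * 75.048 / 1000
q = 0.20799 W/m^2


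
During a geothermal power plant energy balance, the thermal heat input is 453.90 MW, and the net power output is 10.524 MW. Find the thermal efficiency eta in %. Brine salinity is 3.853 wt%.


eta = W_net / Q_in * 100
eta = 10.524 / 453.90 * 100
eta = 2.3186 %


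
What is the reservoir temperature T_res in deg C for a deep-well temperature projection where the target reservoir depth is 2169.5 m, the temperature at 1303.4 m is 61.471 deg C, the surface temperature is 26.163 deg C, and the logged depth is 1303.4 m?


Step 1: grad = (T_d1 - T_surf)/d1 * 1000 = (61.471 - 26.163)/1303.4 * 1000 = 27.08915 deg C/km
Step 2: T_res = T_surf + grad*d2/1000 = 26.163 + 27.08915*2169.5/1000 = 84.933 deg C
T_res = 84.933 deg C


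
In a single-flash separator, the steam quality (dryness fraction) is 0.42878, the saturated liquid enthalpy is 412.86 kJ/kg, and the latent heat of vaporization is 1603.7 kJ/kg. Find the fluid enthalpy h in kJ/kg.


h = hf + x * hfg
h = 412.86 + 0.42878 * 1603.7
h = 1100.5 kJ/kg


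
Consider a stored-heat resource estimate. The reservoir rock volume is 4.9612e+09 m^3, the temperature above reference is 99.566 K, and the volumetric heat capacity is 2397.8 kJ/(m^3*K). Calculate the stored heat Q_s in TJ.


Q_s = Vr * rhoc * dT / 1e12
Q_s = 4.9612e+09 * 2397.8 * 99.566 / 1e12
Q_s = 1184.434 PJ
Convert: 1184.434 PJ * 1000.0 = 1.1844e+06 TJ
Q_s = 1.1844e+06 TJ


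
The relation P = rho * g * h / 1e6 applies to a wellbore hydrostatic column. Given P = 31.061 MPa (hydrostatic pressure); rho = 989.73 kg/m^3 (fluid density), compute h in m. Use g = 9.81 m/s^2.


h = P * 1e6 / (g * rho)
h = 31.061 * 1e6 / (9.81 * 989.73)
h = 3199.1 m


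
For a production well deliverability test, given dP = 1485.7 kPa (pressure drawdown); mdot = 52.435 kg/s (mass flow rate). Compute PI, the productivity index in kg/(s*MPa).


PI = mdot * 1000 / dP
PI = 52.435 * 1000 / 1485.7
PI = 35.293 kg/(s*MPa)


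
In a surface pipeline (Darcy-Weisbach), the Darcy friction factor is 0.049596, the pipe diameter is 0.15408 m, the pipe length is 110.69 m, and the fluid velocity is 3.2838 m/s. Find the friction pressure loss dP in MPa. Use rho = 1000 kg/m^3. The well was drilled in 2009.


dP = f * (L/D) * (rho*vel^2/2) / 1000
dP = 0.049596 * (110.69/0.15408) * (1000*3.2838^2/2) / 1000
dP = 192.1021 kPa
Convert: 192.1021 kPa * 0.001 = 0.19210 MPa
dP = 0.19210 MPa


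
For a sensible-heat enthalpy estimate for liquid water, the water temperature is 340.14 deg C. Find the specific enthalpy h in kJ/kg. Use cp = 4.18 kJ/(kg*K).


h = cp * T
h = 4.18 * 340.14
h = 1421.8 kJ/kg


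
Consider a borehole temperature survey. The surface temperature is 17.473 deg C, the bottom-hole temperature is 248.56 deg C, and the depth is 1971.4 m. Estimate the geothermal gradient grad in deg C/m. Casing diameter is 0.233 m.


grad = (T_d - T_surf) / d * 1000
grad = (248.56 - 17.473) / 1971.4 * 1000
grad = 117.2197 deg C/km
Convert: 117.2197 deg C/km * 0.001 = 0.11722 deg C/m
grad = 0.11722 deg C/m


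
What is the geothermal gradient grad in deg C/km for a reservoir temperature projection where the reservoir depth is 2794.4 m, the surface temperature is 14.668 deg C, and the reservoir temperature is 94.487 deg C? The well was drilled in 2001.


grad = (T_res - T_surf) / d * 1000
grad = (94.487 - 14.668) / 2794.4 * 1000
grad = 28.564 deg C/km


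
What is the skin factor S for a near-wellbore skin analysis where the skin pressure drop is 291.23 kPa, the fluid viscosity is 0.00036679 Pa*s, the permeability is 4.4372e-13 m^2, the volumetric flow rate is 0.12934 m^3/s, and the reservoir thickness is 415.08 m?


S = dP_s * 1000 * 2*pi*k*hr / (q*mu)
S = 291.23 * 1000 * 2*pi*4.4372e-13*415.08 / (0.12934*0.00036679)
S = 7.1041


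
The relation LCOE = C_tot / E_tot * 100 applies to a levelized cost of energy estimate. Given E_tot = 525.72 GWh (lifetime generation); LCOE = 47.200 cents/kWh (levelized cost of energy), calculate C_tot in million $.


C_tot = LCOE / 100 * E_tot
C_tot = 47.200 / 100 * 525.72
C_tot = 248.14 million $


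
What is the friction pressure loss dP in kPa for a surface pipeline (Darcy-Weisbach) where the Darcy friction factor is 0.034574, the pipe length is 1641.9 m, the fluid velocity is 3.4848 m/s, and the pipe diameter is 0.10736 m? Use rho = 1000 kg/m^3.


dP = f * (L/D) * (rho*vel^2/2) / 1000
dP = 0.034574 * (1641.9/0.10736) * (1000*3.4848^2/2) / 1000
dP = 3210.6 kPa


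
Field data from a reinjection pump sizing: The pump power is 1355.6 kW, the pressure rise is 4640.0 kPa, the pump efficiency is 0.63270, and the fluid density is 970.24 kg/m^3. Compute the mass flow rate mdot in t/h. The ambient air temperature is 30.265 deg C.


mdot = P_pump * rho * eta / dP
mdot = 1355.6 * 970.24 * 0.63270 / 4640.0
mdot = 179.3455 kg/s
Convert: 179.3455 kg/s * 3.6 = 645.64 t/h
mdot = 645.64 t/h


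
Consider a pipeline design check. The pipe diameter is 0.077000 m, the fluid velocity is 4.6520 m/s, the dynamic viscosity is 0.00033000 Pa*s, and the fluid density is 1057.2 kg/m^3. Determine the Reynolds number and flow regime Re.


Step 1: Re = rho*vel*D/mu = 1057.2*4.652*0.077/0.00033 = 1.1476e+06
Step 2: Re = 1.1476e+06 > 4000, so flow is turbulent.
Re = 1.1476e+06 (turbulent)


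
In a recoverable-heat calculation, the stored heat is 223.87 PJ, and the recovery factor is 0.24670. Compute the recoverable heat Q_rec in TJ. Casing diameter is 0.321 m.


Q_rec = Q_s * RF
Q_rec = 223.87 * 0.24670
Q_rec = 55.22873 PJ
Convert: 55.22873 PJ * 1000.0 = 55229 TJ
Q_rec = 55229 TJ


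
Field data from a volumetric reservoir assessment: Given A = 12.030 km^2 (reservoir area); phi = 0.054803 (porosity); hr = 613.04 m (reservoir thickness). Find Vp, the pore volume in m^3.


Vp = A * 1e6 * hr * phi
Vp = 12.030 * 1e6 * 613.04 * 0.054803
Vp = 4.0417e+08 m^3


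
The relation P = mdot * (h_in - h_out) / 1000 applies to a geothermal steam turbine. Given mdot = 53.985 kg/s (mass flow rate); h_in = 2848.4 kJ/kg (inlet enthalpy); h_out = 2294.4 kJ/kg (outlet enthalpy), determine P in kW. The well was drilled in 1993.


P = mdot * (h_in - h_out) / 1000
P = 53.985 * (2848.4 - 2294.4) / 1000
P = 29.90769 MW
Convert: 29.90769 MW * 1000.0 = 29908 kW
P = 29908 kW


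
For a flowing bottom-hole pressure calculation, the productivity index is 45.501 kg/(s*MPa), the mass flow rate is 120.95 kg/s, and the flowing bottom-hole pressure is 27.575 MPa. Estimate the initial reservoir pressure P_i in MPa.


P_i = P_wf + mdot / PI
P_i = 27.575 + 120.95 / 45.501
P_i = 30.233 MPa


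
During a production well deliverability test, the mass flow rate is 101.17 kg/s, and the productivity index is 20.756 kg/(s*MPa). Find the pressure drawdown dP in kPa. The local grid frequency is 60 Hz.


dP = mdot * 1000 / PI
dP = 101.17 * 1000 / 20.756
dP = 4874.3 kPa


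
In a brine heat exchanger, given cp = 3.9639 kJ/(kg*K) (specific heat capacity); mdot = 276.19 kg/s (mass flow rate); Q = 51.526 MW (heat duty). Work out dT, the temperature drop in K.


dT = Q * 1000 / (mdot * cp)
dT = 51.526 * 1000 / (276.19 * 3.9639)
dT = 47.065 K


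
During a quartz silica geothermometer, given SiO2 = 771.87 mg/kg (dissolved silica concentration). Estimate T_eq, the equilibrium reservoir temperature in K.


T_eq = 1309 / (5.19 - log10(SiO2)) - 273.15
T_eq = 1309 / (5.19 - log10(771.87)) - 273.15
T_eq = 295.3734 deg C
Convert to K: 295.3734 + 273.15 = 568.52 K
T_eq = 568.52 K


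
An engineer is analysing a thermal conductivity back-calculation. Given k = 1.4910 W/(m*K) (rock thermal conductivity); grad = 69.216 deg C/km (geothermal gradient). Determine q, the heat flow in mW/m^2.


q = k * grad / 1000
q = 1.4910 * 69.216 / 1000
q = 0.1032011 W/m^2
Convert: 0.1032011 W/m^2 * 1000.0 = 103.20 mW/m^2
q = 103.20 mW/m^2


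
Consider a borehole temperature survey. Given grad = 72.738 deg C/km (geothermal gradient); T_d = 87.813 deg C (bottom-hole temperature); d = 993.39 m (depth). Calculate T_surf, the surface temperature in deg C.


T_surf = T_d - grad * d / 1000
T_surf = 87.813 - 72.738 * 993.39 / 1000
T_surf = 15.556 deg C


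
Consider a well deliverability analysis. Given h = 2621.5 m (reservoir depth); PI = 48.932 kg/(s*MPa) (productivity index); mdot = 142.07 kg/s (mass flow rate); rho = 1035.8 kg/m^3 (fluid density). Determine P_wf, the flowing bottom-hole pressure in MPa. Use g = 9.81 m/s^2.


Step 1: P_i = rho*g*h/1e6 = 1035.8*9.81*2621.5/1e6 = 26.63758 MPa
Step 2: P_wf = P_i - mdot/PI = 26.63758 - 142.07/48.932 = 23.734 MPa
P_wf = 23.734 MPa


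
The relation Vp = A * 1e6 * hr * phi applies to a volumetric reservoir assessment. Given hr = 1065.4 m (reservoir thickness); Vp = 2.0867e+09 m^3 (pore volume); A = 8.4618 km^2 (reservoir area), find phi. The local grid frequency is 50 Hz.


phi = Vp / (A * 1e6 * hr)
phi = 2.0867e+09 / (8.4618 * 1e6 * 1065.4)
phi = 0.23146


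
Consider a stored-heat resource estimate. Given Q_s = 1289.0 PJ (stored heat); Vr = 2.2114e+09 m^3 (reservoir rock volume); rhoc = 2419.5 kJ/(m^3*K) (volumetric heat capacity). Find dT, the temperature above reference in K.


dT = Q_s * 1e12 / (Vr * rhoc)
dT = 1289.0 * 1e12 / (2.2114e+09 * 2419.5)
dT = 240.91 K


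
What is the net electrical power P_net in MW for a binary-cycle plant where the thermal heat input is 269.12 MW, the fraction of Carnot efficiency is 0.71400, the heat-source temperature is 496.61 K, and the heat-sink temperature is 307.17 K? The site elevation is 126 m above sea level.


Step 1: eta = (1 - Tc/Th)*f = (1 - 307.17/496.61)*0.714 = 0.2723670
Step 2: P_net = eta * Q_in = 0.2723670 * 269.12 = 73.299 MW
P_net = 73.299 MW


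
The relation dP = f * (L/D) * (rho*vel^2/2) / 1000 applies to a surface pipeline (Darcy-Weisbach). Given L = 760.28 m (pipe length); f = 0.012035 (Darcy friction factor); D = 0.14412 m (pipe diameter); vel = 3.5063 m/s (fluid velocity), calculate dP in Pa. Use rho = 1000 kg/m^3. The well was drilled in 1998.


dP = f * (L/D) * (rho*vel^2/2) / 1000
dP = 0.012035 * (760.28/0.14412) * (1000*3.5063^2/2) / 1000
dP = 390.2686 kPa
Convert: 390.2686 kPa * 1000.0 = 3.9027e+05 Pa
dP = 3.9027e+05 Pa


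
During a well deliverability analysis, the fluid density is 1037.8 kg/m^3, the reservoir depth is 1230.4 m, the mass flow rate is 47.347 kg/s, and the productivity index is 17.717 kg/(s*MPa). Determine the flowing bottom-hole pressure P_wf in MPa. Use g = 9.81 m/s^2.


Step 1: P_i = rho*g*h/1e6 = 1037.8*9.81*1230.4/1e6 = 12.52648 MPa
Step 2: P_wf = P_i - mdot/PI = 12.52648 - 47.347/17.717 = 9.8541 MPa
P_wf = 9.8541 MPa


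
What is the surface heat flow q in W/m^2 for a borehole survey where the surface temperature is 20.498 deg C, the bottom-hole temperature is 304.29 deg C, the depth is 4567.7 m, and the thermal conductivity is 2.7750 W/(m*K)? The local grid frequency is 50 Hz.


Step 1: grad = (T_d - T_surf)/d * 1000 = (304.29 - 20.498)/4567.7 * 1000 = 62.13017 deg C/km
Step 2: q = k * grad / 1000 = 2.775 * 62.13017 / 1000 = 0.17241 W/m^2
q = 0.17241 W/m^2


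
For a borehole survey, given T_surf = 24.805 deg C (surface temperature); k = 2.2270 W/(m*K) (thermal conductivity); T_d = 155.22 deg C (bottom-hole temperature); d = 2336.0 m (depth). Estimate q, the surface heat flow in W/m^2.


Step 1: grad = (T_d - T_surf)/d * 1000 = (155.22 - 24.805)/2336.0 * 1000 = 55.82834 deg C/km
Step 2: q = k * grad / 1000 = 2.227 * 55.82834 / 1000 = 0.12433 W/m^2
q = 0.12433 W/m^2


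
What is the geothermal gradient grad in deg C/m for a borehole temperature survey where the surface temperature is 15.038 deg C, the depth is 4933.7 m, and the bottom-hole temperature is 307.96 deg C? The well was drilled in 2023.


grad = (T_d - T_surf) / d * 1000
grad = (307.96 - 15.038) / 4933.7 * 1000
grad = 59.37167 deg C/km
Convert: 59.37167 deg C/km * 0.001 = 0.059372 deg C/m
grad = 0.059372 deg C/m


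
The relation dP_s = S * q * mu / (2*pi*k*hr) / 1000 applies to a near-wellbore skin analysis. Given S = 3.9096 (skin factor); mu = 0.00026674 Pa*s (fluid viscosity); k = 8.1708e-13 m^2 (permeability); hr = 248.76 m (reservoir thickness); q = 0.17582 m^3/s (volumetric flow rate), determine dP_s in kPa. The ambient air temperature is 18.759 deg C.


dP_s = S * q * mu / (2*pi*k*hr) / 1000
dP_s = 3.9096 * 0.17582 * 0.00026674 / (2*pi*8.1708e-13*248.76) / 1000
dP_s = 143.57 kPa


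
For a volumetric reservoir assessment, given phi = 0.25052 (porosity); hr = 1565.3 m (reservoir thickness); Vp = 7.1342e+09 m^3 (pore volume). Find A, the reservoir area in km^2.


A = Vp / (1e6 * hr * phi)
A = 7.1342e+09 / (1e6 * 1565.3 * 0.25052)
A = 18.193 km^2


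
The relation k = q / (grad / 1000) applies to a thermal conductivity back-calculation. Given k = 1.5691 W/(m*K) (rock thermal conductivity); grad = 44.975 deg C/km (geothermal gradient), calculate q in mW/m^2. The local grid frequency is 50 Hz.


q = k * grad / 1000
q = 1.5691 * 44.975 / 1000
q = 0.07057027 W/m^2
Convert: 0.07057027 W/m^2 * 1000.0 = 70.570 mW/m^2
q = 70.570 mW/m^2


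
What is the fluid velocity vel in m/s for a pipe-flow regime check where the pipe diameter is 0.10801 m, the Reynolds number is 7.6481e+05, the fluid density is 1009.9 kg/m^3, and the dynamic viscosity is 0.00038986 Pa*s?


vel = Re * mu / (rho * D)
vel = 7.6481e+05 * 0.00038986 / (1009.9 * 0.10801)
vel = 2.7335 m/s


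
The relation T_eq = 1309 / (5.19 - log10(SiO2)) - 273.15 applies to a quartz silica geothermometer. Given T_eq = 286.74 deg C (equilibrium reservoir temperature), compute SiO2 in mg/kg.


SiO2 = 10^(5.19 - 1309/(T_eq + 273.15))
SiO2 = 10^(5.19 - 1309/(286.74 + 273.15))
SiO2 = 711.28 mg/kg


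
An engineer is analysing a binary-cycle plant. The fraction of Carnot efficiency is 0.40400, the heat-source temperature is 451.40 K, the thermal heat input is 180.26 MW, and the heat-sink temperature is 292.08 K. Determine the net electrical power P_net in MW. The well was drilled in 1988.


Step 1: eta = (1 - Tc/Th)*f = (1 - 292.08/451.4)*0.404 = 0.1425903
Step 2: P_net = eta * Q_in = 0.1425903 * 180.26 = 25.703 MW
P_net = 25.703 MW


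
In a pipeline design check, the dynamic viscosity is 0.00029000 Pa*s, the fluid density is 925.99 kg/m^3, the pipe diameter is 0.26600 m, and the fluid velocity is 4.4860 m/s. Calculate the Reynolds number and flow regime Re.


Step 1: Re = rho*vel*D/mu = 925.99*4.486*0.266/0.00029 = 3.8102e+06
Step 2: Re = 3.8102e+06 > 4000, so flow is turbulent.
Re = 3.8102e+06 (turbulent)


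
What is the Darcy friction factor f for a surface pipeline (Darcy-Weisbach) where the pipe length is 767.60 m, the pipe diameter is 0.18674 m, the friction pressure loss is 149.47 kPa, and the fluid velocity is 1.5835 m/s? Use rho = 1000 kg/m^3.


f = dP*1000 / ((L/D)*(rho*vel^2/2))
f = 149.47*1000 / ((767.60/0.18674)*(1000*1.5835^2/2))
f = 0.029003


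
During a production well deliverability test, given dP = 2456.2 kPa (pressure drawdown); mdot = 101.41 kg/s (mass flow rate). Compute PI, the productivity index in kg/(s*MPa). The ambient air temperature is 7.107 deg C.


PI = mdot * 1000 / dP
PI = 101.41 * 1000 / 2456.2
PI = 41.287 kg/(s*MPa)


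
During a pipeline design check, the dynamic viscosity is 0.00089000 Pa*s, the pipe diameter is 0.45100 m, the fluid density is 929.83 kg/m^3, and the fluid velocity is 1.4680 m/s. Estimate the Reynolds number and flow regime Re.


Step 1: Re = rho*vel*D/mu = 929.83*1.468*0.451/0.00089 = 6.9170e+05
Step 2: Re = 6.9170e+05 > 4000, so flow is turbulent.
Re = 6.9170e+05 (turbulent)


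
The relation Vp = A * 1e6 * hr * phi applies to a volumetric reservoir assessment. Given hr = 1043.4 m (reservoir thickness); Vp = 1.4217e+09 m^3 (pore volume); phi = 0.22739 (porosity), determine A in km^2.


A = Vp / (1e6 * hr * phi)
A = 1.4217e+09 / (1e6 * 1043.4 * 0.22739)
A = 5.9922 km^2


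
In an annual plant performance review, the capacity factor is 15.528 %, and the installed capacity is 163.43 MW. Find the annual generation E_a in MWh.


E_a = CF / 100 * cap * 8760
E_a = 15.528 / 100 * 163.43 * 8760
E_a = 2.2231e+05 MWh


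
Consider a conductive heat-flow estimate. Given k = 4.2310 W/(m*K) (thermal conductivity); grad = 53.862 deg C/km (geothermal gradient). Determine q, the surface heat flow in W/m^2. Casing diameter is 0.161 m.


q = k * grad / 1000
q = 4.2310 * 53.862 / 1000
q = 0.22789 W/m^2
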